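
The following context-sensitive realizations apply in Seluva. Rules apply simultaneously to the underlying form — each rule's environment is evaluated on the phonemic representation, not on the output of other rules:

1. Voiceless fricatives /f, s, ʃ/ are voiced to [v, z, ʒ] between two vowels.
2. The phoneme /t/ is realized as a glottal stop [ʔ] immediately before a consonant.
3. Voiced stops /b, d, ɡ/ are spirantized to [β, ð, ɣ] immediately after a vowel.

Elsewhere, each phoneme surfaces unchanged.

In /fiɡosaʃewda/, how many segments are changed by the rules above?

3

Segments that undergo a rule: /ɡ/ → [ɣ] (rule 3); /s/ → [z] (rule 1); /ʃ/ → [ʒ] (rule 1).
All other segments surface unchanged.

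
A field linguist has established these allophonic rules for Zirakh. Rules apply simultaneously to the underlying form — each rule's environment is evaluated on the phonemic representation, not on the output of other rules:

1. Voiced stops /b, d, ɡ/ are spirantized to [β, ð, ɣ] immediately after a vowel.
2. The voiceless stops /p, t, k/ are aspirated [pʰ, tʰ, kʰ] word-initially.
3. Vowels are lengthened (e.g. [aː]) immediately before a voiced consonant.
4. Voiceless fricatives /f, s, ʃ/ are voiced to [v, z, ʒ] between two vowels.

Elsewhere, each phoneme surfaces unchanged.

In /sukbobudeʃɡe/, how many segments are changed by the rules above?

4

Segments that undergo a rule: /o/ → [oː] (rule 3); /b/ → [β] (rule 1); /u/ → [uː] (rule 3); /d/ → [ð] (rule 1).
All other segments surface unchanged.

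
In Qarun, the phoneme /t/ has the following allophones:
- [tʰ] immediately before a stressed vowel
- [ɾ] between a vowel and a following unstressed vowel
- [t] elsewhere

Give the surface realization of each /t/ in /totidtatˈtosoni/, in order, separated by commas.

[t], [ɾ], [t], [t], [tʰ]

Occurrence 1 (position 1): no conditioning environment matches → elsewhere allophone [t].
Occurrence 2 (position 3): between a vowel and an unstressed vowel → [ɾ].
Occurrence 3 (position 6): no conditioning environment matches → elsewhere allophone [t].
Occurrence 4 (position 8): no conditioning environment matches → elsewhere allophone [t].
Occurrence 5 (position 9): immediately before a stressed vowel → [tʰ].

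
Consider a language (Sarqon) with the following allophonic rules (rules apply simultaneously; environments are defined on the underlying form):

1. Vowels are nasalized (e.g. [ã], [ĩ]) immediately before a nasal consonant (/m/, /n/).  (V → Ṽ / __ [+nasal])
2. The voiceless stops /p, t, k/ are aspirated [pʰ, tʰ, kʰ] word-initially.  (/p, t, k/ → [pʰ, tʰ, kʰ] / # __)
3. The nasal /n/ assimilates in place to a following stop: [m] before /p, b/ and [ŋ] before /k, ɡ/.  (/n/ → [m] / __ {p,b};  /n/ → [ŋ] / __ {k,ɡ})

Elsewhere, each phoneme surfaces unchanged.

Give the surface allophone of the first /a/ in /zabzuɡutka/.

[a]

/a/ (between /z/ and /b/) fails the environment for rule 1, so it stays [a].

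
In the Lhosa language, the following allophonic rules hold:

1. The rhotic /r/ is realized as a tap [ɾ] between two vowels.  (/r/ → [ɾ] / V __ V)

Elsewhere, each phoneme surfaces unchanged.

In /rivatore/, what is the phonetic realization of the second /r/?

/r/ — between /o/ and /e/, between two vowels — surfaces as [ɾ] (rule 1).

[ɾ]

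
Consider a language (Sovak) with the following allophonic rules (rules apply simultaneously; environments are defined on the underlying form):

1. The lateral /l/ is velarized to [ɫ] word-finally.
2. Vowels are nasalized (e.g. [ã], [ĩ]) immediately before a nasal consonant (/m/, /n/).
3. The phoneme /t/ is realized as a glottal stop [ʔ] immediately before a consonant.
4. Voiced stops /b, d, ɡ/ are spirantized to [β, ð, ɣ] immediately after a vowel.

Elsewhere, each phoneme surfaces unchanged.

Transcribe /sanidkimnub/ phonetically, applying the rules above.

/s/ stays [s].
Rule 2 applies to /a/ (between /s/ and /n/: before a nasal consonant) → [ã].
/n/ — not in any rule's target class → [n].
/i/ — between /n/ and /d/; rule 2 does not apply here → [i].
/d/ — between /i/ and /k/, immediately after a vowel — surfaces as [ð] (rule 4).
/k/ stays [k].
/i/ (between /k/ and /m/) occurs before a nasal consonant → [ĩ] by rule 2.
/m/ (between /i/ and /n/) is unaffected → [m].
/n/ (between /m/ and /u/): no rule targets it → [n].
/u/ — between /n/ and /b/; rule 2 does not apply here → [u].
Rule 4 applies to /b/ (word-final: immediately after a vowel) → [β].

[sãniðkĩmnuβ]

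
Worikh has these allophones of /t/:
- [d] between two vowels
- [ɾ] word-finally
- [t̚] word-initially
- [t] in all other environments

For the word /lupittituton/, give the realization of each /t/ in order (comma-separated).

Occurrence 1 (position 5): no conditioning environment matches → elsewhere allophone [t].
Occurrence 2 (position 6): no conditioning environment matches → elsewhere allophone [t].
Occurrence 3 (position 8): between two vowels → [d].
Occurrence 4 (position 10): between two vowels → [d].

[t], [t], [d], [d]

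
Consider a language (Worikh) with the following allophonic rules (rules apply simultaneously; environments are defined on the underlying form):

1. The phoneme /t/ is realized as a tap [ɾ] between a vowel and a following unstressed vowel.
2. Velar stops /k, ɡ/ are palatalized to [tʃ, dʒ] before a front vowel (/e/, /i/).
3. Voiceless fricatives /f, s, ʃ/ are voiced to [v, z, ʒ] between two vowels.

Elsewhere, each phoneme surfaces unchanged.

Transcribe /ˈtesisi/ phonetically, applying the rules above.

[ˈtezizi]

/t/ (word-initial): rule 1 targets it, but not between a vowel and a following unstressed vowel → unchanged [t].
/e/ (between /t/ and /s/) is unaffected → [e].
/s/ (between /e/ and /i/) occurs between two vowels → [z] by rule 3.
/i/ stays [i].
/s/ — between /i/ and /i/, between two vowels — surfaces as [z] (rule 3).
/i/ stays [i].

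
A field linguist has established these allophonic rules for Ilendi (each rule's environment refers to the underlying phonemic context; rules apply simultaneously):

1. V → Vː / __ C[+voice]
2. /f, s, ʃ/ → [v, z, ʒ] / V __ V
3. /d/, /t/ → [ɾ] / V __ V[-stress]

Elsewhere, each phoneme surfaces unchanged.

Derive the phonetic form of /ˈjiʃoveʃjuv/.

/j/ (word-initial) is unaffected → [j].
/i/ (between /j/ and /ʃ/) fails the environment for rule 1, so it stays [i].
/ʃ/ — between /i/ and /o/, between two vowels — surfaces as [ʒ] (rule 2).
/o/ (between /ʃ/ and /v/) occurs before a voiced consonant → [oː] by rule 1.
/v/ stays [v].
/e/ (between /v/ and /ʃ/) is in the target of rule 1 but the environment (before a voiced consonant) is not met → [e].
/ʃ/ (between /e/ and /j/) fails the environment for rule 2, so it stays [ʃ].
/j/ stays [j].
/u/ (between /j/ and /v/) occurs before a voiced consonant → [uː] by rule 1.
/v/ (word-final): no rule targets it → [v].

[ˈjiʒoːveʃjuːv]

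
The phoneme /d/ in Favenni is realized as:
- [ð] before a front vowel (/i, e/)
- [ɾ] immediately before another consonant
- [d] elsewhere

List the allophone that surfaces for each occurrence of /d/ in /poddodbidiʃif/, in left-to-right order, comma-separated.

Occurrence 1 (position 3): immediately before another consonant → [ɾ].
Occurrence 2 (position 4): no conditioning environment matches → elsewhere allophone [d].
Occurrence 3 (position 6): immediately before another consonant → [ɾ].
Occurrence 4 (position 9): before a front vowel (/i, e/) → [ð].

[ɾ], [d], [ɾ], [ð]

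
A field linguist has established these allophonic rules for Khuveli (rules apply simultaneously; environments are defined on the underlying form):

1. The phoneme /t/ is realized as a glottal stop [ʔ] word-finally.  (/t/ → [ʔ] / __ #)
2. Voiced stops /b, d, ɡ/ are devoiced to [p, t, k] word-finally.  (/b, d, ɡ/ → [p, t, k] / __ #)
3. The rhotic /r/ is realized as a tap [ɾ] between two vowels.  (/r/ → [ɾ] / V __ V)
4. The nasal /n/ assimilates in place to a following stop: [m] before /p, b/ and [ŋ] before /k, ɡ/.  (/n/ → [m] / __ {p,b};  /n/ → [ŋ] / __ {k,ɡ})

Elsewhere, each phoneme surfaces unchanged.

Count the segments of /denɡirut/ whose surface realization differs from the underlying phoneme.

3

Segments that undergo a rule: /n/ → [ŋ] (rule 4); /r/ → [ɾ] (rule 3); /t/ → [ʔ] (rule 1).
All other segments surface unchanged.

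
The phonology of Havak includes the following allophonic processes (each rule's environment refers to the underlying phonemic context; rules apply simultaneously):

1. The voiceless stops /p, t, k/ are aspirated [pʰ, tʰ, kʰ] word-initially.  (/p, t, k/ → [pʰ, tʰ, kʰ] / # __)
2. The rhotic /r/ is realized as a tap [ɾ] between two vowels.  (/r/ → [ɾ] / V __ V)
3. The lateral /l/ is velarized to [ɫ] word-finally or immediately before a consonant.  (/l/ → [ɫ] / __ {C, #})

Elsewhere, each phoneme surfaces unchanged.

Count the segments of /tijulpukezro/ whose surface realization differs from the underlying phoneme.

Segments that undergo a rule: /t/ → [tʰ] (rule 1); /l/ → [ɫ] (rule 3).
All other segments surface unchanged.

2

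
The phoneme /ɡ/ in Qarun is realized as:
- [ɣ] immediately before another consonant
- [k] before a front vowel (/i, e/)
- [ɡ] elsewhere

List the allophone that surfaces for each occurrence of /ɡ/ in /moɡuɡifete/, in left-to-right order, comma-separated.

[ɡ], [k]

Occurrence 1 (position 3): no conditioning environment matches → elsewhere allophone [ɡ].
Occurrence 2 (position 5): before a front vowel (/i, e/) → [k].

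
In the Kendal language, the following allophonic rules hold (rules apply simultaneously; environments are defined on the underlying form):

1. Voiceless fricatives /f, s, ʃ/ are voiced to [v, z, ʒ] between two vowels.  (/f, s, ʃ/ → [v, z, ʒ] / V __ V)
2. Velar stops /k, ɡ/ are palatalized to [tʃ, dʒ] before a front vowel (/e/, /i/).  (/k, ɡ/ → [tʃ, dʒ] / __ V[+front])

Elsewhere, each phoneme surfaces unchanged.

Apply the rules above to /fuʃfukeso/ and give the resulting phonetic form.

/f/ (word-initial) is in the target of rule 1 but the environment (between two vowels) is not met → [f].
/u/ stays [u].
/ʃ/ (between /u/ and /f/) is in the target of rule 1 but the environment (between two vowels) is not met → [ʃ].
/f/ (between /ʃ/ and /u/): rule 1 targets it, but not between two vowels → unchanged [f].
/u/ (between /f/ and /k/) is unaffected → [u].
/k/ (between /u/ and /e/) occurs before a front vowel → [tʃ] by rule 2.
/e/ stays [e].
/s/ — between /e/ and /o/, between two vowels — surfaces as [z] (rule 1).
/o/ — not in any rule's target class → [o].

[fuʃfutʃezo]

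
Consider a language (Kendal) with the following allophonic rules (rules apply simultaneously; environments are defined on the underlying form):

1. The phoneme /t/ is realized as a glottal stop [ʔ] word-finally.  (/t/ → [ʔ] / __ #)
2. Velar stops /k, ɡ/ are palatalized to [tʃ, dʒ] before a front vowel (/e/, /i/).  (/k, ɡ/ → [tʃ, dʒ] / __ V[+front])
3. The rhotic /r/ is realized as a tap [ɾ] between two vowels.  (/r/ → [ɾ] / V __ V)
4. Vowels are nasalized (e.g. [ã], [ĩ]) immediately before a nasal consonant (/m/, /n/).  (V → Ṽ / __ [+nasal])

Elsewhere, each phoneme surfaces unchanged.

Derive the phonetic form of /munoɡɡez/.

[mũnoɡdʒez]

/m/ — not in any rule's target class → [m].
/u/ (between /m/ and /n/): before a nasal consonant, so rule 4 applies → [ũ].
/n/ stays [n].
/o/ (between /n/ and /ɡ/) is in the target of rule 4 but the environment (before a nasal consonant) is not met → [o].
/ɡ/ (between /o/ and /ɡ/) fails the environment for rule 2, so it stays [ɡ].
/ɡ/ — between /ɡ/ and /e/, before a front vowel — surfaces as [dʒ] (rule 2).
/e/ (between /ɡ/ and /z/) fails the environment for rule 4, so it stays [e].
/z/ — not in any rule's target class → [z].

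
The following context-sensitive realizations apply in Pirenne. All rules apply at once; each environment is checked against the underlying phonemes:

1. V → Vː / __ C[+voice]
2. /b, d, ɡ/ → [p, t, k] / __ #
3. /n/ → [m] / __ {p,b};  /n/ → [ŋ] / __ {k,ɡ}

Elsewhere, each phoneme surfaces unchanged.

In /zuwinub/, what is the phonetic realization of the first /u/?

/u/ (between /z/ and /w/) occurs before a voiced consonant → [uː] by rule 1.

[uː]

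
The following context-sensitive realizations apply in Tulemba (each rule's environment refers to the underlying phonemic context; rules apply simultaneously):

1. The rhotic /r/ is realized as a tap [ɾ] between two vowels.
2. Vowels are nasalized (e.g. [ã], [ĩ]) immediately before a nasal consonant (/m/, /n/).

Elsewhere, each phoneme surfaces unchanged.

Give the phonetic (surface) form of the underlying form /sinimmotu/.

/s/ (word-initial) is unaffected → [s].
/i/ (between /s/ and /n/): before a nasal consonant, so rule 2 applies → [ĩ].
/n/ — not in any rule's target class → [n].
Rule 2 applies to /i/ (between /n/ and /m/: before a nasal consonant) → [ĩ].
/m/ (between /i/ and /m/) is unaffected → [m].
/m/ (between /m/ and /o/) is unaffected → [m].
/o/ (between /m/ and /t/): rule 2 targets it, but not before a nasal consonant → unchanged [o].
/t/ (between /o/ and /u/): no rule targets it → [t].
/u/ (word-final): rule 2 targets it, but not before a nasal consonant → unchanged [u].

[sĩnĩmmotu]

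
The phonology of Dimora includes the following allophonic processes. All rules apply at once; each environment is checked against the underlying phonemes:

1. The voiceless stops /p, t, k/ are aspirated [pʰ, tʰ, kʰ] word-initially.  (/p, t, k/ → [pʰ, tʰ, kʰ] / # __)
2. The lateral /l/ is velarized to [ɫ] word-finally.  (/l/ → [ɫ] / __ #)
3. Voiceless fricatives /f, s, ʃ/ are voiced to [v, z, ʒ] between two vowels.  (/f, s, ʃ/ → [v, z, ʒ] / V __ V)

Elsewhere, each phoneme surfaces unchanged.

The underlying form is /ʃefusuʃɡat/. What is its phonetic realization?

/ʃ/ — word-initial; rule 3 does not apply here → [ʃ].
/e/ stays [e].
/f/ — between /e/ and /u/, between two vowels — surfaces as [v] (rule 3).
/u/ — not in any rule's target class → [u].
/s/ (between /u/ and /u/): between two vowels, so rule 3 applies → [z].
/u/ — not in any rule's target class → [u].
/ʃ/ (between /u/ and /ɡ/) is in the target of rule 3 but the environment (between two vowels) is not met → [ʃ].
/ɡ/ (between /ʃ/ and /a/): no rule targets it → [ɡ].
/a/ — not in any rule's target class → [a].
/t/ (word-final): rule 1 targets it, but not word-initially → unchanged [t].

[ʃevuzuʃɡat]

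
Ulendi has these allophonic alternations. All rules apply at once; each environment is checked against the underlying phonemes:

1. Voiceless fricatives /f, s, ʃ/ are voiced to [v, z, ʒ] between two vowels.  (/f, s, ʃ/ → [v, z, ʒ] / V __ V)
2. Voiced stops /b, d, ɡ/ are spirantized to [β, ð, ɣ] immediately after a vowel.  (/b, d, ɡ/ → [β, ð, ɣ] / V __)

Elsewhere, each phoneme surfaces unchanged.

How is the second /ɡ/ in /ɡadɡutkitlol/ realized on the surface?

[ɡ]

/ɡ/ (between /d/ and /u/) is in the target of rule 2 but the environment (immediately after a vowel) is not met → [ɡ].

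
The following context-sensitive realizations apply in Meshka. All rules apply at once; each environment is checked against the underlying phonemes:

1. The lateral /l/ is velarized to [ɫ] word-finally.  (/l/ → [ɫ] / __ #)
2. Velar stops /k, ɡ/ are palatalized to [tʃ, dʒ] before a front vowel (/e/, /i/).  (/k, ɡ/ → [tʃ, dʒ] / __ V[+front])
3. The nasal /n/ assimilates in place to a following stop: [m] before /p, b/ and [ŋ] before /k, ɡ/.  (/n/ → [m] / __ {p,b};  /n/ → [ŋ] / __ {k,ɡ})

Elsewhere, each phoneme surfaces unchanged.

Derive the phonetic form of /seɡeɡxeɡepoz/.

[sedʒeɡxedʒepoz]

/s/ — not in any rule's target class → [s].
/e/ (between /s/ and /ɡ/) is unaffected → [e].
/ɡ/ meets the environment for rule 2 (before a front vowel) → [dʒ].
/e/ — not in any rule's target class → [e].
/ɡ/ (between /e/ and /x/) fails the environment for rule 2, so it stays [ɡ].
/x/ (between /ɡ/ and /e/): no rule targets it → [x].
/e/ (between /x/ and /ɡ/): no rule targets it → [e].
/ɡ/ — between /e/ and /e/, before a front vowel — surfaces as [dʒ] (rule 2).
/e/ (between /ɡ/ and /p/) is unaffected → [e].
/p/ — not in any rule's target class → [p].
/o/ — not in any rule's target class → [o].
/z/ (word-final) is unaffected → [z].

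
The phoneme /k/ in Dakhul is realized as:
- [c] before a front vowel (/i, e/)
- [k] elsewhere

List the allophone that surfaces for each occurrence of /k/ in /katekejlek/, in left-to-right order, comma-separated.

[k], [c], [k]

Occurrence 1 (position 1): no conditioning environment matches → elsewhere allophone [k].
Occurrence 2 (position 5): before a front vowel → [c].
Occurrence 3 (position 10): no conditioning environment matches → elsewhere allophone [k].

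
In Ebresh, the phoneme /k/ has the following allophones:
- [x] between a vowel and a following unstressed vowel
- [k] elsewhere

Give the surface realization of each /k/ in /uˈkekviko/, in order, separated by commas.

[k], [k], [x]

Occurrence 1 (position 2): no conditioning environment matches → elsewhere allophone [k].
Occurrence 2 (position 4): no conditioning environment matches → elsewhere allophone [k].
Occurrence 3 (position 7): between a vowel and a following unstressed vowel → [x].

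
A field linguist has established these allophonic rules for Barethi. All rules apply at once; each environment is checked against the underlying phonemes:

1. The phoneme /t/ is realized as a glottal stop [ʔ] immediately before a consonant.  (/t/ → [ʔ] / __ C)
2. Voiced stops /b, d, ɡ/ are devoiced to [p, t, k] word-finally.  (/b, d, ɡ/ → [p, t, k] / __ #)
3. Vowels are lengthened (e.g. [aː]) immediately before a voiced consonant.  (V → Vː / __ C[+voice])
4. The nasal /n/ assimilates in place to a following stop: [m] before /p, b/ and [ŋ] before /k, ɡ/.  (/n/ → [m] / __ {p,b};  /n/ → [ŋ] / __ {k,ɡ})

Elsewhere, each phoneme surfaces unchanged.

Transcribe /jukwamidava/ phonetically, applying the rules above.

[jukwaːmiːdaːva]

/j/ (word-initial): no rule targets it → [j].
/u/ (between /j/ and /k/) is in the target of rule 3 but the environment (before a voiced consonant) is not met → [u].
/k/ — not in any rule's target class → [k].
/w/ stays [w].
/a/ (between /w/ and /m/) occurs before a voiced consonant → [aː] by rule 3.
/m/ stays [m].
/i/ — between /m/ and /d/, before a voiced consonant — surfaces as [iː] (rule 3).
/d/ (between /i/ and /a/) fails the environment for rule 2, so it stays [d].
/a/ (between /d/ and /v/): before a voiced consonant, so rule 3 applies → [aː].
/v/ (between /a/ and /a/): no rule targets it → [v].
/a/ (word-final): rule 3 targets it, but not before a voiced consonant → unchanged [a].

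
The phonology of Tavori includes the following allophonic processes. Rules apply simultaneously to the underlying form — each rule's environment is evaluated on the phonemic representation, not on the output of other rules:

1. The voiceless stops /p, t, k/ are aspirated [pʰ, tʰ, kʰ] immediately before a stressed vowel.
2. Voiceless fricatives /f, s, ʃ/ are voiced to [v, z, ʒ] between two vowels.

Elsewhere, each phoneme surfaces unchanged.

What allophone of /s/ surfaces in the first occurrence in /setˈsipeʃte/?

/s/ — word-initial; rule 2 does not apply here → [s].

[s]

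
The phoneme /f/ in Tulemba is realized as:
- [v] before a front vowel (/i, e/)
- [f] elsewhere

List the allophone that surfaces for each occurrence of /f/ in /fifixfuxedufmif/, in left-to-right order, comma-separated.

Occurrence 1 (position 1): before a front vowel (/i, e/) → [v].
Occurrence 2 (position 3): before a front vowel (/i, e/) → [v].
Occurrence 3 (position 6): no conditioning environment matches → elsewhere allophone [f].
Occurrence 4 (position 12): no conditioning environment matches → elsewhere allophone [f].
Occurrence 5 (position 15): no conditioning environment matches → elsewhere allophone [f].

[v], [v], [f], [f], [f]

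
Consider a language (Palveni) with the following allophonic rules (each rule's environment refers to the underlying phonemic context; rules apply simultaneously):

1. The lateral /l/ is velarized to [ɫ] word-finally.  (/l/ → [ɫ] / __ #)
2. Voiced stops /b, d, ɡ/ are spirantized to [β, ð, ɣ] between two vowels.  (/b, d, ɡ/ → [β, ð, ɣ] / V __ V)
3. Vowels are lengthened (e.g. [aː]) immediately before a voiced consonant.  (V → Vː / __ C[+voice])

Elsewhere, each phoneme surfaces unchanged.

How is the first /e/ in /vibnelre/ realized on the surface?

[eː]

/e/ meets the environment for rule 3 (before a voiced consonant) → [eː].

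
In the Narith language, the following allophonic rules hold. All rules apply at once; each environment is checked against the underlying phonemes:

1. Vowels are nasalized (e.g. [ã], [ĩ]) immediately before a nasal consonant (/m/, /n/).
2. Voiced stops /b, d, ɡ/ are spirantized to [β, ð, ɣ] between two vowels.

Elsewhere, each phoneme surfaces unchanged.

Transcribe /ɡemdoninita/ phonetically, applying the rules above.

/ɡ/ (word-initial) is in the target of rule 2 but the environment (between two vowels) is not met → [ɡ].
/e/ meets the environment for rule 1 (before a nasal consonant) → [ẽ].
/m/ (between /e/ and /d/) is unaffected → [m].
/d/ (between /m/ and /o/) is in the target of rule 2 but the environment (between two vowels) is not met → [d].
/o/ (between /d/ and /n/): before a nasal consonant, so rule 1 applies → [õ].
/n/ — not in any rule's target class → [n].
/i/ (between /n/ and /n/) occurs before a nasal consonant → [ĩ] by rule 1.
/n/ (between /i/ and /i/): no rule targets it → [n].
/i/ (between /n/ and /t/) is in the target of rule 1 but the environment (before a nasal consonant) is not met → [i].
/t/ (between /i/ and /a/) is unaffected → [t].
/a/ (word-final): rule 1 targets it, but not before a nasal consonant → unchanged [a].

[ɡẽmdõnĩnita]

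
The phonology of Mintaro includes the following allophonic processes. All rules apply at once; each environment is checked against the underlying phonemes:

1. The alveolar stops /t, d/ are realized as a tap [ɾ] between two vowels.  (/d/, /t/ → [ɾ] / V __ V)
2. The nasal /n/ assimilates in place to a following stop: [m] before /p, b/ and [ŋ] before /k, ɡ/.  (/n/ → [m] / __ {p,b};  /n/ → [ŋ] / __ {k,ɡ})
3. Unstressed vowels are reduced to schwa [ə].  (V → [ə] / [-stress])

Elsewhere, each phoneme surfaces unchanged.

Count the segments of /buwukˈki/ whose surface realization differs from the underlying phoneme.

Segments that undergo a rule: /u/ → [ə] (rule 3); /u/ → [ə] (rule 3).
All other segments surface unchanged.

2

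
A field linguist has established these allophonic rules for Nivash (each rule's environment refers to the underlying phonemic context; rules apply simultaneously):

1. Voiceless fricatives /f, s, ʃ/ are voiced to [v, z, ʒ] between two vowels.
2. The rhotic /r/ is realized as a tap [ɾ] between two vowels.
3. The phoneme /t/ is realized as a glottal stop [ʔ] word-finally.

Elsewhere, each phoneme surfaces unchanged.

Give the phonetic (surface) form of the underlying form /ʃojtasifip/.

/ʃ/ (word-initial): rule 1 targets it, but not between two vowels → unchanged [ʃ].
/o/ (between /ʃ/ and /j/): no rule targets it → [o].
/j/ (between /o/ and /t/): no rule targets it → [j].
/t/ (between /j/ and /a/) fails the environment for rule 3, so it stays [t].
/a/ stays [a].
/s/ (between /a/ and /i/): between two vowels, so rule 1 applies → [z].
/i/ (between /s/ and /f/) is unaffected → [i].
/f/ (between /i/ and /i/): between two vowels, so rule 1 applies → [v].
/i/ (between /f/ and /p/): no rule targets it → [i].
/p/ (word-final) is unaffected → [p].

[ʃojtazivip]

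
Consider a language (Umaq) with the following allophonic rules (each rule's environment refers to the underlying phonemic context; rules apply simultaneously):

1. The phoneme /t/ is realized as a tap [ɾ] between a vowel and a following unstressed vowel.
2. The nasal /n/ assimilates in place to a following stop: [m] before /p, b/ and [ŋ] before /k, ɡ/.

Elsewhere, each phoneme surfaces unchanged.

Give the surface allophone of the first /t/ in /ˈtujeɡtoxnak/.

/t/ — word-initial; rule 1 does not apply here → [t].

[t]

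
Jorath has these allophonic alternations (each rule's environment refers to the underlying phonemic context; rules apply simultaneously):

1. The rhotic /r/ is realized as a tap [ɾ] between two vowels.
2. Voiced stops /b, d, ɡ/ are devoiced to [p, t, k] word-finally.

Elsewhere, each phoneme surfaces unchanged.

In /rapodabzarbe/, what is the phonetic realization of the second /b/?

/b/ (between /r/ and /e/): rule 2 targets it, but not word-finally → unchanged [b].

[b]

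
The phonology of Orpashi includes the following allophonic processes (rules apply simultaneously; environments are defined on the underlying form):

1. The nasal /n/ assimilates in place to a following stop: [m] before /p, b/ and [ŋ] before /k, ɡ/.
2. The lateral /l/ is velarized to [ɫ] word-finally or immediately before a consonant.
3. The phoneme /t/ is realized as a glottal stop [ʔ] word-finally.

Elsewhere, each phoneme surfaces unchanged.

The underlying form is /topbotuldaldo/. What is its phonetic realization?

[topbotuɫdaɫdo]

/t/ (word-initial) is in the target of rule 3 but the environment (word-finally) is not met → [t].
/o/ stays [o].
/p/ (between /o/ and /b/): no rule targets it → [p].
/b/ stays [b].
/o/ (between /b/ and /t/) is unaffected → [o].
/t/ (between /o/ and /u/) fails the environment for rule 3, so it stays [t].
/u/ stays [u].
/l/ — between /u/ and /d/, word-finally or immediately before a consonant — surfaces as [ɫ] (rule 2).
/d/ (between /l/ and /a/): no rule targets it → [d].
/a/ (between /d/ and /l/): no rule targets it → [a].
/l/ meets the environment for rule 2 (word-finally or immediately before a consonant) → [ɫ].
/d/ stays [d].
/o/ stays [o].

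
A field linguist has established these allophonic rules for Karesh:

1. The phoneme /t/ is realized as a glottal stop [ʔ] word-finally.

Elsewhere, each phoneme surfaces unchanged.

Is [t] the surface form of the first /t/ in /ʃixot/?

No

/t/ meets the environment for rule 1 (word-finally) → [ʔ].
The actual realization is [ʔ], not [t].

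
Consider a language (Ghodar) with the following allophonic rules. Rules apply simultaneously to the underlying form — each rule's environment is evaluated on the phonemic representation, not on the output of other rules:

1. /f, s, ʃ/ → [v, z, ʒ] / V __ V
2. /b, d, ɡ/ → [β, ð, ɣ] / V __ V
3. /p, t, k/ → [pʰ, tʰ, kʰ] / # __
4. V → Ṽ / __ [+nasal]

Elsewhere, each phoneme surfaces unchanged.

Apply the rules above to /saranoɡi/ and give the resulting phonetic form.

/s/ (word-initial) fails the environment for rule 1, so it stays [s].
/a/ (between /s/ and /r/) fails the environment for rule 4, so it stays [a].
/r/ — not in any rule's target class → [r].
/a/ (between /r/ and /n/) occurs before a nasal consonant → [ã] by rule 4.
/n/ stays [n].
/o/ — between /n/ and /ɡ/; rule 4 does not apply here → [o].
/ɡ/ meets the environment for rule 2 (between two vowels) → [ɣ].
/i/ (word-final) is in the target of rule 4 but the environment (before a nasal consonant) is not met → [i].

[sarãnoɣi]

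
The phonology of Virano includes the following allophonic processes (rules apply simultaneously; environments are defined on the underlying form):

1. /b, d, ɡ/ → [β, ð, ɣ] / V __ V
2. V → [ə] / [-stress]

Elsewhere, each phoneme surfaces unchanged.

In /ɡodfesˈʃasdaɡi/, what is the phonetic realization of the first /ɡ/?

/ɡ/ (word-initial): rule 1 targets it, but not between two vowels → unchanged [ɡ].

[ɡ]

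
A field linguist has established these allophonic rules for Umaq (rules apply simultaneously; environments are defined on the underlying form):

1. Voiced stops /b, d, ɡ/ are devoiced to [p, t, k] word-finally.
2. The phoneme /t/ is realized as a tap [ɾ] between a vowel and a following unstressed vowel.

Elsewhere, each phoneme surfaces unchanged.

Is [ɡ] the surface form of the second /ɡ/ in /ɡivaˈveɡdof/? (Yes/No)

Yes

/ɡ/ (between /e/ and /d/) is in the target of rule 1 but the environment (word-finally) is not met → [ɡ].
The actual realization is [ɡ], which matches [ɡ].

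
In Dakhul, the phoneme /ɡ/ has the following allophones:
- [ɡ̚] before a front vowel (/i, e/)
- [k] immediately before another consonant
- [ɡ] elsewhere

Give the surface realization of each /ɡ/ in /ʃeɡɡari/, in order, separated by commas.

Occurrence 1 (position 3): immediately before another consonant → [k].
Occurrence 2 (position 4): no conditioning environment matches → elsewhere allophone [ɡ].

[k], [ɡ]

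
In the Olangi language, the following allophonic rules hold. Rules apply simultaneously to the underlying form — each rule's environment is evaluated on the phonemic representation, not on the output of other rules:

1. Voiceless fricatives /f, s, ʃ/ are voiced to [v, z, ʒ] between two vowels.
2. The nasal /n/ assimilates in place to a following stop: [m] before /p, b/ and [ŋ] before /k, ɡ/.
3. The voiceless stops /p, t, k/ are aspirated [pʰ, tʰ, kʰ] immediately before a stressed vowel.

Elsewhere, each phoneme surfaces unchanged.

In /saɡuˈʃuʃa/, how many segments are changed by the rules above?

Segments that undergo a rule: /ʃ/ → [ʒ] (rule 1); /ʃ/ → [ʒ] (rule 1).
All other segments surface unchanged.

2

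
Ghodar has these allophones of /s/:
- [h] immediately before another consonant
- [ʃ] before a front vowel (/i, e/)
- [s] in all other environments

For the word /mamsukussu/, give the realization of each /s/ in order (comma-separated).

[s], [h], [s]

Occurrence 1 (position 4): no conditioning environment matches → elsewhere allophone [s].
Occurrence 2 (position 8): immediately before another consonant → [h].
Occurrence 3 (position 9): no conditioning environment matches → elsewhere allophone [s].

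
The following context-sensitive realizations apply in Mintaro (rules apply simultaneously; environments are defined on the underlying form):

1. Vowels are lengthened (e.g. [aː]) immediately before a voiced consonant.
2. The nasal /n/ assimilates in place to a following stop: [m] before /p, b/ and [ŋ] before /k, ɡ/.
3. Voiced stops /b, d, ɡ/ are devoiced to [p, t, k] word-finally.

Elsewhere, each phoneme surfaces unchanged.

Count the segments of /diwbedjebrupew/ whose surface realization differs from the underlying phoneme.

4

Segments that undergo a rule: /i/ → [iː] (rule 1); /e/ → [eː] (rule 1); /e/ → [eː] (rule 1); /e/ → [eː] (rule 1).
All other segments surface unchanged.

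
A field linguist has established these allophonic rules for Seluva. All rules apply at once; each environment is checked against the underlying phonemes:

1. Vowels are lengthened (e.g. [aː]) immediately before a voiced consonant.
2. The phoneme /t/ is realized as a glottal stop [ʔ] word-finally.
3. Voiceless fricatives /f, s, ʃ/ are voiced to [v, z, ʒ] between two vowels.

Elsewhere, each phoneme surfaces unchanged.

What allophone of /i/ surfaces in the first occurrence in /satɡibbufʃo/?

/i/ meets the environment for rule 1 (before a voiced consonant) → [iː].

[iː]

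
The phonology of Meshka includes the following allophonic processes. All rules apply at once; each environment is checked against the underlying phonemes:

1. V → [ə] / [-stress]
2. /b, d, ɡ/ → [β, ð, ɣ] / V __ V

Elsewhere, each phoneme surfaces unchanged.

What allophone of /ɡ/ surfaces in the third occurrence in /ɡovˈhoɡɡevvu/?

/ɡ/ (between /ɡ/ and /e/) fails the environment for rule 2, so it stays [ɡ].

[ɡ]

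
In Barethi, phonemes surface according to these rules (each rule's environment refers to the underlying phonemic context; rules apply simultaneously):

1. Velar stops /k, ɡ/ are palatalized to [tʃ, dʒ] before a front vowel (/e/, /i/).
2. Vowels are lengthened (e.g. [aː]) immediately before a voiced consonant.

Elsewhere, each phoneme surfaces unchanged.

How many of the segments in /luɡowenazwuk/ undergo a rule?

Segments that undergo a rule: /u/ → [uː] (rule 2); /o/ → [oː] (rule 2); /e/ → [eː] (rule 2); /a/ → [aː] (rule 2).
All other segments surface unchanged.

4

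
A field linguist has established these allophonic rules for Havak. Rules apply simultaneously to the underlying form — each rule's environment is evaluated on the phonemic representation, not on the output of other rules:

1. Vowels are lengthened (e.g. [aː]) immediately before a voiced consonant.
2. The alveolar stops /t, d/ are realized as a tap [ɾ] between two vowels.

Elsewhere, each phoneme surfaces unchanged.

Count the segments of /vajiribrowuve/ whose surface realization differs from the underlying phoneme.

Segments that undergo a rule: /a/ → [aː] (rule 1); /i/ → [iː] (rule 1); /i/ → [iː] (rule 1); /o/ → [oː] (rule 1); /u/ → [uː] (rule 1).
All other segments surface unchanged.

5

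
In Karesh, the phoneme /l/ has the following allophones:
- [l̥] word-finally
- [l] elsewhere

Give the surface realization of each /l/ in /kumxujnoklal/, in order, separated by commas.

Occurrence 1 (position 10): no conditioning environment matches → elsewhere allophone [l].
Occurrence 2 (position 12): word-finally → [l̥].

[l], [l̥]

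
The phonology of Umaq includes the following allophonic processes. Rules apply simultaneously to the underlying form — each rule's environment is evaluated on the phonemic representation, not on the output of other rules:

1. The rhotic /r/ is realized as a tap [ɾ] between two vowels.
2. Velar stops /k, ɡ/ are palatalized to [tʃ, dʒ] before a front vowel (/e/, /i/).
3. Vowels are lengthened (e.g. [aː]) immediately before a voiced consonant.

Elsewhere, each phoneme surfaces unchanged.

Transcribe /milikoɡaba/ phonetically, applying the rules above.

/m/ (word-initial) is unaffected → [m].
/i/ meets the environment for rule 3 (before a voiced consonant) → [iː].
/l/ (between /i/ and /i/): no rule targets it → [l].
/i/ (between /l/ and /k/) is in the target of rule 3 but the environment (before a voiced consonant) is not met → [i].
/k/ (between /i/ and /o/): rule 2 targets it, but not before a front vowel → unchanged [k].
/o/ meets the environment for rule 3 (before a voiced consonant) → [oː].
/ɡ/ — between /o/ and /a/; rule 2 does not apply here → [ɡ].
Rule 3 applies to /a/ (between /ɡ/ and /b/: before a voiced consonant) → [aː].
/b/ stays [b].
/a/ (word-final): rule 3 targets it, but not before a voiced consonant → unchanged [a].

[miːlikoːɡaːba]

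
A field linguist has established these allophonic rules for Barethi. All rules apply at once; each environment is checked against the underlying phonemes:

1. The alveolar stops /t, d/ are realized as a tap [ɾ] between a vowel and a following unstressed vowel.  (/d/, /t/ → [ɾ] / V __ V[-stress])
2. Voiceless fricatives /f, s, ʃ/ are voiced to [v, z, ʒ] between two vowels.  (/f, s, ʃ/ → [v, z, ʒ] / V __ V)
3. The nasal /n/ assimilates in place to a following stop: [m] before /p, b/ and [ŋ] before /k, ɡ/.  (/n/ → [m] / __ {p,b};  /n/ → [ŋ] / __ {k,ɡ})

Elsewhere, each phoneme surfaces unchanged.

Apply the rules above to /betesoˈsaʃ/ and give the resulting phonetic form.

/b/ — not in any rule's target class → [b].
/e/ — not in any rule's target class → [e].
/t/ meets the environment for rule 1 (between a vowel and a following unstressed vowel) → [ɾ].
/e/ (between /t/ and /s/) is unaffected → [e].
Rule 2 applies to /s/ (between /e/ and /o/: between two vowels) → [z].
/o/ (between /s/ and /s/) is unaffected → [o].
/s/ (between /o/ and /a/): between two vowels, so rule 2 applies → [z].
/a/ stays [a].
/ʃ/ (word-final) is in the target of rule 2 but the environment (between two vowels) is not met → [ʃ].

[beɾezoˈzaʃ]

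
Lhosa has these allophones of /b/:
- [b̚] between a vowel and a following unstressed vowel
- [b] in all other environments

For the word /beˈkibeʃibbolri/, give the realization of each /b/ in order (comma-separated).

Occurrence 1 (position 1): no conditioning environment matches → elsewhere allophone [b].
Occurrence 2 (position 5): between a vowel and a following unstressed vowel → [b̚].
Occurrence 3 (position 9): no conditioning environment matches → elsewhere allophone [b].
Occurrence 4 (position 10): no conditioning environment matches → elsewhere allophone [b].

[b], [b̚], [b], [b]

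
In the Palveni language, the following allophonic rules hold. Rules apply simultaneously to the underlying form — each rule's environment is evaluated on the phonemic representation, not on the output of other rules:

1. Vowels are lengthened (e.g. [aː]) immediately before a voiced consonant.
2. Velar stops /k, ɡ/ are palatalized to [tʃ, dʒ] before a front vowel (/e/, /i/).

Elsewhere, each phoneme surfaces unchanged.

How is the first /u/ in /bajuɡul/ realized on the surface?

/u/ (between /j/ and /ɡ/): before a voiced consonant, so rule 1 applies → [uː].

[uː]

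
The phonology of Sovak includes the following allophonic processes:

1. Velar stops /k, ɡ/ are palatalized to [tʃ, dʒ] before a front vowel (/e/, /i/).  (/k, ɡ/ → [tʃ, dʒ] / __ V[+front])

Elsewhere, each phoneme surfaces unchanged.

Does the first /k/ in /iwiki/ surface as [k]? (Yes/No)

No

Rule 1 applies to /k/ (between /i/ and /i/: before a front vowel) → [tʃ].
The actual realization is [tʃ], not [k].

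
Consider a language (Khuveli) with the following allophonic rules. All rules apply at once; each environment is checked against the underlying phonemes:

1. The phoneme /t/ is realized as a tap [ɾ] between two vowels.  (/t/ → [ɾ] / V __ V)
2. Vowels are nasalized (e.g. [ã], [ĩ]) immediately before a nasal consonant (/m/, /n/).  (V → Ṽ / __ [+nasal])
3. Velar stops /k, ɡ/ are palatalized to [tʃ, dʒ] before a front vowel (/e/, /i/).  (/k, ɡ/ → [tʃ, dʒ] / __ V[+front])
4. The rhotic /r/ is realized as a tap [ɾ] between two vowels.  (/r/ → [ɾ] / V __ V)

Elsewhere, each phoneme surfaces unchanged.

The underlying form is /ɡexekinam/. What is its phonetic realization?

[dʒexetʃĩnãm]

Rule 3 applies to /ɡ/ (word-initial: before a front vowel) → [dʒ].
/e/ (between /ɡ/ and /x/): rule 2 targets it, but not before a nasal consonant → unchanged [e].
/x/ — not in any rule's target class → [x].
/e/ — between /x/ and /k/; rule 2 does not apply here → [e].
/k/ (between /e/ and /i/): before a front vowel, so rule 3 applies → [tʃ].
Rule 2 applies to /i/ (between /k/ and /n/: before a nasal consonant) → [ĩ].
/n/ (between /i/ and /a/): no rule targets it → [n].
/a/ — between /n/ and /m/, before a nasal consonant — surfaces as [ã] (rule 2).
/m/ stays [m].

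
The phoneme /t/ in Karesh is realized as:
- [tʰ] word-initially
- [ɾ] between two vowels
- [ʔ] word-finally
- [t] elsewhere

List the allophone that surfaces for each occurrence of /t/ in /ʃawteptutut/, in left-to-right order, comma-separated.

Occurrence 1 (position 4): no conditioning environment matches → elsewhere allophone [t].
Occurrence 2 (position 7): no conditioning environment matches → elsewhere allophone [t].
Occurrence 3 (position 9): between two vowels → [ɾ].
Occurrence 4 (position 11): word-finally → [ʔ].

[t], [t], [ɾ], [ʔ]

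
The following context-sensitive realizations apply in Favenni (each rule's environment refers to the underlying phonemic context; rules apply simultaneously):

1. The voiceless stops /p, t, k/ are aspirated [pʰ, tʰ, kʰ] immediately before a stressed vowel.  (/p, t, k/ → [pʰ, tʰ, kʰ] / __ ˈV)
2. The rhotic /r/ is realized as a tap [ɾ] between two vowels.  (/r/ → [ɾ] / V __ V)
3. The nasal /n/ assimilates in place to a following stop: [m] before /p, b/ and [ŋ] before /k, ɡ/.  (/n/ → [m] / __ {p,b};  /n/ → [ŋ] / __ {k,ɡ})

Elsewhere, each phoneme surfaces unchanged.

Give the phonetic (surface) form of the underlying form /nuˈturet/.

/n/ (word-initial): rule 3 targets it, but not before a labial or velar stop → unchanged [n].
/t/ (between /u/ and /u/): immediately before a stressed vowel, so rule 1 applies → [tʰ].
/r/ meets the environment for rule 2 (between two vowels) → [ɾ].
/t/ (word-final) is in the target of rule 1 but the environment (immediately before a stressed vowel) is not met → [t].

[nuˈtʰuɾet]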